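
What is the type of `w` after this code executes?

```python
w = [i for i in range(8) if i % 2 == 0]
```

A list comprehension [...] produces a list

list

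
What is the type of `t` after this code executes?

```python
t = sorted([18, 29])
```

sorted() always returns list

list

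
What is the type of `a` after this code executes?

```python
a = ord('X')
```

ord() returns int (Unicode code point)

int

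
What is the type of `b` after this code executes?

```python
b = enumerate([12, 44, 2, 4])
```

enumerate() returns an enumerate iterator object

enumerate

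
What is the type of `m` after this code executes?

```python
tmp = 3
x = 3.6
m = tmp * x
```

int * float returns float (3 * 3.6 = 10.8)

float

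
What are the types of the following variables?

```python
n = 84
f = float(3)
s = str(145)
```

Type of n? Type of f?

n is int; f is float

int, float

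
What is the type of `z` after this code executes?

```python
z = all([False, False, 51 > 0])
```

all() returns bool

bool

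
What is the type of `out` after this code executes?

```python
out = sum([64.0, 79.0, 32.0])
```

sum() of floats returns float

float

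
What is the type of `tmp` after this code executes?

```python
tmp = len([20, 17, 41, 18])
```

len() always returns int

int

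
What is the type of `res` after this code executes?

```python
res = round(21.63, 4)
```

round() with ndigits arg returns float

float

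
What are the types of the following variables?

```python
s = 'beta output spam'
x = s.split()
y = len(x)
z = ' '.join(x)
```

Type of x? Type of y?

str.split() returns list; len() returns int

list, int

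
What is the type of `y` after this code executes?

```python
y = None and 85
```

'and' returns first falsy value (None)

NoneType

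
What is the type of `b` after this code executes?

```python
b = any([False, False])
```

any() returns bool

bool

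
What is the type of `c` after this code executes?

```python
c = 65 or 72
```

'or' returns the first truthy value (65, which is int)

int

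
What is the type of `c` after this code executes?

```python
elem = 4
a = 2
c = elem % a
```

int % int returns int (4 % 2 = 0)

int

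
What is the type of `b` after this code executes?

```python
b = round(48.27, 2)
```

round() with ndigits arg returns float

float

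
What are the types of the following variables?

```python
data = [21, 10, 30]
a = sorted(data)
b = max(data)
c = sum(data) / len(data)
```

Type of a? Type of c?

sorted() returns list; int / int returns float

list, float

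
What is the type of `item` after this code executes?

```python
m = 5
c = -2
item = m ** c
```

int ** negative int returns float

float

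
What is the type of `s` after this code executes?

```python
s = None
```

None has type NoneType

NoneType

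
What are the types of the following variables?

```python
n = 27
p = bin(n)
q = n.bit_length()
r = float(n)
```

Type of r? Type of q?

float() returns float; int.bit_length() returns int

float, int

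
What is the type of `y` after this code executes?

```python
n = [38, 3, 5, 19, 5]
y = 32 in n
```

'in' operator returns bool

bool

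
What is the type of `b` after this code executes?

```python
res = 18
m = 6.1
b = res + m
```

int + float returns float (18 + 6.1 = 24.1)

float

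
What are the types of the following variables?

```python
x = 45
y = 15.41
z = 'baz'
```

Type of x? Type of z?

x is int; z is str

int, str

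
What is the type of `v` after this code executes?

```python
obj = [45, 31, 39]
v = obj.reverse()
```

list.reverse() returns None

NoneType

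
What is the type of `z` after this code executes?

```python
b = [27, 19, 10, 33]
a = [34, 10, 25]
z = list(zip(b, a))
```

list(zip(...)) returns a list of tuples

list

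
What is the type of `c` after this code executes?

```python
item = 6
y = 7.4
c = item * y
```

int * float returns float (6 * 7.4 = 44.4)

float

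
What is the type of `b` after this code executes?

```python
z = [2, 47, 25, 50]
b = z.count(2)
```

list.count() returns int

int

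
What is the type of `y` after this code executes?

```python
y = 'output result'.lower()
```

str.lower() returns str

str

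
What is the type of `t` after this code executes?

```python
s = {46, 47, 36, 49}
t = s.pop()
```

Popping from a set of ints returns int

int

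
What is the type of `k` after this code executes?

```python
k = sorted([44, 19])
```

sorted() always returns list

list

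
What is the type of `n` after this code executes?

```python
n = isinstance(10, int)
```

isinstance() returns bool

bool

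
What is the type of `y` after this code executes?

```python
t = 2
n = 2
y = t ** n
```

int ** positive int returns int (2 ** 2 = 4)

int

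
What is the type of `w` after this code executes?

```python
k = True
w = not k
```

'not' always returns bool

bool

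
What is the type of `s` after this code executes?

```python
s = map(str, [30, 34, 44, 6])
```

map() returns a map iterator object

map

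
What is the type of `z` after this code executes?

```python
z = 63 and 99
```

'and' returns the last value when all truthy (99, which is int)

int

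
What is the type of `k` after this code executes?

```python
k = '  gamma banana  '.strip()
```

str.strip() returns str

str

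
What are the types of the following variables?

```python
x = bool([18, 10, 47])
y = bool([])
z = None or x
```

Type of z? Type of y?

None or <bool> returns the bool; bool() returns bool

bool, bool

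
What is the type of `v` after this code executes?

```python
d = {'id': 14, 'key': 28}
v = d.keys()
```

.keys() returns a dict_keys view object

dict_keys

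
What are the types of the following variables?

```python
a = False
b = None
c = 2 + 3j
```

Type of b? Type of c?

b is NoneType; c is complex

NoneType, complex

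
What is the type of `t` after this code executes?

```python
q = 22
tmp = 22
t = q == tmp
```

Equality comparison returns bool

bool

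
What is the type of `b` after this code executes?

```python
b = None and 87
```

'and' returns first falsy value (None)

NoneType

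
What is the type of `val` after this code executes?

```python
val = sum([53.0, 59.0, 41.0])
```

sum() of floats returns float

float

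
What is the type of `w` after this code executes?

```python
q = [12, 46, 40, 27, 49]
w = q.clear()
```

list.clear() returns None

NoneType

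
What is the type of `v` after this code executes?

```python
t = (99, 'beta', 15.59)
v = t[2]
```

Index 2 of tuple is 15.59 which is float

float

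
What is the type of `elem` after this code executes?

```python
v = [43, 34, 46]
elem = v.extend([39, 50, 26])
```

list.extend() returns None

NoneType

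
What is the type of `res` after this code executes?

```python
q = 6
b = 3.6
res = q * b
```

int * float returns float (6 * 3.6 = 21.6)

float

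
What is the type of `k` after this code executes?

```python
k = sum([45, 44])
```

sum() of ints returns int

int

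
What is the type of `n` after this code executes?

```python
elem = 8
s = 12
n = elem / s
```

int / int always returns float in Python 3 (8 / 12 = 0.666667)

float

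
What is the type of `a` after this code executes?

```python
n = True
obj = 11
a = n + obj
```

bool + int returns int (True is 1, so 1 + 11 = 12)

int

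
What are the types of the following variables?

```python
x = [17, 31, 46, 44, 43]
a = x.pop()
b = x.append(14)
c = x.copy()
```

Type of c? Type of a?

list.copy() returns list; list.pop() returns the element (int)

list, int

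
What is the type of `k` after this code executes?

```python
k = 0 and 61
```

'and' returns the first falsy value (0, which is int)

int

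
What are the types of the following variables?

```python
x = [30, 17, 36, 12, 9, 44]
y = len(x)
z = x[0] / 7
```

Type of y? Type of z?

len() returns int; int / int returns float

int, float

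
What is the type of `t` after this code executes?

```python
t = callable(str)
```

callable() returns bool

bool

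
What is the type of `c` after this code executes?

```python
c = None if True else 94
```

Ternary: condition is True, if branch (None) taken → NoneType

NoneType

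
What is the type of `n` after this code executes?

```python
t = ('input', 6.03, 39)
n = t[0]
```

Index 0 of tuple is 'input' which is str

str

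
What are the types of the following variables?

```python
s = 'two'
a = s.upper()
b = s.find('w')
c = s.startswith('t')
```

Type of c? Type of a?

str.startswith() returns bool; str.upper() returns str

bool, str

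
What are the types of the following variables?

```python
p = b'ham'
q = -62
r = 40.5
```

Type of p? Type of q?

p is bytes; q is int

bytes, int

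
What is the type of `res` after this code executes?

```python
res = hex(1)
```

hex() returns str representation

str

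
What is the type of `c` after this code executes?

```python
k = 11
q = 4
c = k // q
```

int // int returns int (11 // 4 = 2)

int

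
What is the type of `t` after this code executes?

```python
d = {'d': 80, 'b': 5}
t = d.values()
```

.values() returns a dict_values view object

dict_values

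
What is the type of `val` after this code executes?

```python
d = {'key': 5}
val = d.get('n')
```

dict.get() returns None when key 'n' is not found and no default given

NoneType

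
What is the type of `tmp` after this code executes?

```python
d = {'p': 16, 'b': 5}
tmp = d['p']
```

Accessing dict[str, int] with key 'p' returns int value 16

int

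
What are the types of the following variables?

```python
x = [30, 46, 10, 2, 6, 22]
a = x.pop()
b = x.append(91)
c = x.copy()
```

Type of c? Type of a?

list.copy() returns list; list.pop() returns the element (int)

list, int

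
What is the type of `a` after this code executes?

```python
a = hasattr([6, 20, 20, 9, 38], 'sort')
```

hasattr() returns bool

bool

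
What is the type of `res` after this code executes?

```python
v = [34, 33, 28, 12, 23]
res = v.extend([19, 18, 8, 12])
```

list.extend() returns None

NoneType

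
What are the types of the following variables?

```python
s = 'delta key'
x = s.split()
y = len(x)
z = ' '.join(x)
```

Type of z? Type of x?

str.join() returns str; str.split() returns list

str, list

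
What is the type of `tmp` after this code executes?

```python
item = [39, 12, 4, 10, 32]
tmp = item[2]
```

Indexing a list of ints returns int (item[2] = 4)

int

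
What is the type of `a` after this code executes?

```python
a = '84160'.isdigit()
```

str.isdigit() returns bool

bool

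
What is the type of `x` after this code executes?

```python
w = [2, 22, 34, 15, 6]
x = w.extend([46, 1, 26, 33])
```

list.extend() returns None

NoneType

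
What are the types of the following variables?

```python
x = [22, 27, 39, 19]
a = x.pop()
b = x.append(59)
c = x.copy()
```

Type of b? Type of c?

list.append() returns None; list.copy() returns list

NoneType, list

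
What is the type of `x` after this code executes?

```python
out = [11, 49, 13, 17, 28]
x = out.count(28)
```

list.count() returns int

int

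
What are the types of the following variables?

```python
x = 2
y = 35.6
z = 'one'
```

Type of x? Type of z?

x is int; z is str

int, str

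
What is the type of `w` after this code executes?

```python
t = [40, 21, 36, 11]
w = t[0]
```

Indexing a list of ints returns int (t[0] = 40)

int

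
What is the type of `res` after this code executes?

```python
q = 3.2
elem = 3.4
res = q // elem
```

float // float returns float (floor division preserves float type)

float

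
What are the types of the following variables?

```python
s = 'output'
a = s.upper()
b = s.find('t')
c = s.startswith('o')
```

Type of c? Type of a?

str.startswith() returns bool; str.upper() returns str

bool, str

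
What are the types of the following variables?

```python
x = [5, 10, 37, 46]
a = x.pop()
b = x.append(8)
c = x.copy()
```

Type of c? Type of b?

list.copy() returns list; list.append() returns None

list, NoneType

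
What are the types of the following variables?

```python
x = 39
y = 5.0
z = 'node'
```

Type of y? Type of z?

y is float; z is str

float, str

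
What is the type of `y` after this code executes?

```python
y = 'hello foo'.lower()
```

str.lower() returns str

str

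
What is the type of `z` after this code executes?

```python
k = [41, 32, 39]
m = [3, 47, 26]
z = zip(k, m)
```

zip() returns a zip iterator object

zip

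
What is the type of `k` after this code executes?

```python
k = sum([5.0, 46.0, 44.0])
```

sum() of floats returns float

float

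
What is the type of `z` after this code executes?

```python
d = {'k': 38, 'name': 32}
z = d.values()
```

.values() returns a dict_values view object

dict_values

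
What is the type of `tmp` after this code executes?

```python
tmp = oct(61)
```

oct() returns str representation

str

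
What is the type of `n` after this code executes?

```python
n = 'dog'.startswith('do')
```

str.startswith() returns bool

bool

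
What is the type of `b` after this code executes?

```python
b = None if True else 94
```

Ternary: condition is True, if branch (None) taken → NoneType

NoneType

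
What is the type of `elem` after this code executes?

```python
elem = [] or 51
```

'or' returns first truthy value (51, which is int)

int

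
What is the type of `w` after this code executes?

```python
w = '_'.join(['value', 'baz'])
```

str.join() returns str

str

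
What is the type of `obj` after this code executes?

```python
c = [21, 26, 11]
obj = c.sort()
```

list.sort() returns None (sorts in place)

NoneType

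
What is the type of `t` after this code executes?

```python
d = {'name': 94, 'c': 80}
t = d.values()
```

.values() returns a dict_values view object

dict_values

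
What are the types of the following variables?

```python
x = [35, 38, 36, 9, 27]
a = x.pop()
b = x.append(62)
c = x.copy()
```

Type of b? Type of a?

list.append() returns None; list.pop() returns the element (int)

NoneType, int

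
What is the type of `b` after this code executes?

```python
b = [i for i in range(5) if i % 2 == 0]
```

A list comprehension [...] produces a list

list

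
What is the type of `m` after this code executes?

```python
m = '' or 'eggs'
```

'or' returns first truthy value ('eggs', which is str)

str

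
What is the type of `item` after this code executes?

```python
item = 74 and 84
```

'and' returns the last value when all truthy (84, which is int)

int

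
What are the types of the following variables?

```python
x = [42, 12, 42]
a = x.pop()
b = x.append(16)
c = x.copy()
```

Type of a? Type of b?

list.pop() returns the element (int); list.append() returns None

int, NoneType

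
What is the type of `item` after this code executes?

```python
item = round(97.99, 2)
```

round() with ndigits arg returns float

float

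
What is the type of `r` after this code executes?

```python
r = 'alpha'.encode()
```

str.encode() returns bytes

bytes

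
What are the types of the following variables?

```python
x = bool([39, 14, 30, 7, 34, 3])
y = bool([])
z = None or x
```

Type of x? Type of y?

bool() returns bool; bool() returns bool

bool, bool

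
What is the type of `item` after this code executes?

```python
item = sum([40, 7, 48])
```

sum() of ints returns int

int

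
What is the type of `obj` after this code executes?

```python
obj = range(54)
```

range() returns a range object

range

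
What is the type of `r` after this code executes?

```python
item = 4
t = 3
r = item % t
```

int % int returns int (4 % 3 = 1)

int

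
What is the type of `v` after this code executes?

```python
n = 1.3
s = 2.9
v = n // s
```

float // float returns float (floor division preserves float type)

float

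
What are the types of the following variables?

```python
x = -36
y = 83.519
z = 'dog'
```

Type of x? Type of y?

x is int; y is float

int, float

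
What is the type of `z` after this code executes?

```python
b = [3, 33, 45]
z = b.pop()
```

list.pop() returns the popped element (int here)

int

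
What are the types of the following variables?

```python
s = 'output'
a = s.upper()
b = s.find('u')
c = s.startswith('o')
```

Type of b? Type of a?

str.find() returns int; str.upper() returns str

int, str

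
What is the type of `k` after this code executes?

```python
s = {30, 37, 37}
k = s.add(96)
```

set.add() returns None (mutates in place)

NoneType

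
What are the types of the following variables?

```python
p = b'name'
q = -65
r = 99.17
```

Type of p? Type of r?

p is bytes; r is float

bytes, float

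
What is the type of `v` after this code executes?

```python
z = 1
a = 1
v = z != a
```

Comparison operators return bool

bool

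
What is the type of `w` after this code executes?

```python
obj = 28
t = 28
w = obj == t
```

Equality comparison returns bool

bool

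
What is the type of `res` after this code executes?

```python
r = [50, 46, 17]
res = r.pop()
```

list.pop() returns the popped element (int here)

int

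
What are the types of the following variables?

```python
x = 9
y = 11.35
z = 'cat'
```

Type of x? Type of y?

x is int; y is float

int, float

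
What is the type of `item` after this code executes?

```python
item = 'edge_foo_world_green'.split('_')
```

str.split() returns list

list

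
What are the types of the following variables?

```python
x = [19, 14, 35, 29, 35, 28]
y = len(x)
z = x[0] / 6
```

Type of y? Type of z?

len() returns int; int / int returns float

int, float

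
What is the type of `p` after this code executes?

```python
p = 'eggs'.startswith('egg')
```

str.startswith() returns bool

bool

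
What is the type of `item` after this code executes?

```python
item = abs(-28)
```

abs() of int returns int

int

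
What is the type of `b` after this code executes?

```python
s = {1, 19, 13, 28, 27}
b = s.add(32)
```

set.add() returns None (mutates in place)

NoneType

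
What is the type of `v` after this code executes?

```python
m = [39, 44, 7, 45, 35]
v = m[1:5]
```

Slicing a list always returns a list

list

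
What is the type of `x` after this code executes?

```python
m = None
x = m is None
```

'is' comparison returns bool

bool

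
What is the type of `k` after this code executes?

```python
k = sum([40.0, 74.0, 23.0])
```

sum() of floats returns float

float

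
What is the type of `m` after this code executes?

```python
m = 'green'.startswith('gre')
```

str.startswith() returns bool

bool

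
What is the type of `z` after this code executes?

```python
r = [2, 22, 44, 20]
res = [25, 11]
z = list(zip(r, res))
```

list(zip(...)) returns a list of tuples

list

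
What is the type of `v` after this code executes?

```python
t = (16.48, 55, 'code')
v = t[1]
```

Index 1 of tuple is 55 which is int

int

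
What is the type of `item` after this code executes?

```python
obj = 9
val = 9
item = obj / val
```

int / int always returns float in Python 3 (9 / 9 = 1)

float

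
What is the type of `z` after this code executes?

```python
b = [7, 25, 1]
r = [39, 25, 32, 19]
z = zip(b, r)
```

zip() returns a zip iterator object

zip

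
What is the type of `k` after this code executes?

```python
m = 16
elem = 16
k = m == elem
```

Equality comparison returns bool

bool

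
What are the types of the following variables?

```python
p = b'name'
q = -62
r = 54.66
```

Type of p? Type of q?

p is bytes; q is int

bytes, int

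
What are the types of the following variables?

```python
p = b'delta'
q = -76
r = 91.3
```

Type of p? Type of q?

p is bytes; q is int

bytes, int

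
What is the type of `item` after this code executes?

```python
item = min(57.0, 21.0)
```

min() of floats returns float

float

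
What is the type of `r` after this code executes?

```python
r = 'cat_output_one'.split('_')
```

str.split() returns list

list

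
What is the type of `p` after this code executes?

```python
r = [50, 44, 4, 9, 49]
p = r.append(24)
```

list.append() returns None (mutates in place)

NoneType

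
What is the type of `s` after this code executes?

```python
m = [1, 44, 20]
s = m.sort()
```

list.sort() returns None (sorts in place)

NoneType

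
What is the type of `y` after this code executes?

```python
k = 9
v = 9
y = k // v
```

int // int returns int (9 // 9 = 1)

int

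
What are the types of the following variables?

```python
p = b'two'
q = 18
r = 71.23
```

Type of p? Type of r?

p is bytes; r is float

bytes, float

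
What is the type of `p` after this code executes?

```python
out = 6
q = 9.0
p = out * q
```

int * float returns float (6 * 9.0 = 54.0)

float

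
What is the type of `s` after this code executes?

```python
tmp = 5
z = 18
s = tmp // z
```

int // int returns int (5 // 18 = 0)

int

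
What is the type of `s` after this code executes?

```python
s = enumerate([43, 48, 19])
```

enumerate() returns an enumerate iterator object

enumerate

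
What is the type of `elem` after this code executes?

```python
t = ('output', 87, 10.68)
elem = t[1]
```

Index 1 of tuple is 87 which is int

int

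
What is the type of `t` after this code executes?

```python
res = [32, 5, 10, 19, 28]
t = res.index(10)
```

list.index() returns int

int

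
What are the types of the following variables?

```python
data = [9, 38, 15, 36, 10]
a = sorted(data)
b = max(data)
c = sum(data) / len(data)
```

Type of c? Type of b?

int / int returns float; max of ints returns int

float, int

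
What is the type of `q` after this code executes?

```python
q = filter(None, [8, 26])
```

filter() returns a filter iterator object

filter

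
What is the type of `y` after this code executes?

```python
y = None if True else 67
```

Ternary: condition is True, if branch (None) taken → NoneType

NoneType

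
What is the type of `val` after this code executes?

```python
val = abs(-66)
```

abs() of int returns int

int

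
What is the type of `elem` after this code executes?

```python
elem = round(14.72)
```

round() with no ndigits arg returns int

int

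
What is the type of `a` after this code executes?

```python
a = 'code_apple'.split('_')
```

str.split() returns list

list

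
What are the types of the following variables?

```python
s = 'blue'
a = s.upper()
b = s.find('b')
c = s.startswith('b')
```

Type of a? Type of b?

str.upper() returns str; str.find() returns int

str, int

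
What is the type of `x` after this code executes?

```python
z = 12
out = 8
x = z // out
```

int // int returns int (12 // 8 = 1)

int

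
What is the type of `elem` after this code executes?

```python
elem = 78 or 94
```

'or' returns the first truthy value (78, which is int)

int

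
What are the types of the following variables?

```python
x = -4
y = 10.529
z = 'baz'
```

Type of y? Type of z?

y is float; z is str

float, str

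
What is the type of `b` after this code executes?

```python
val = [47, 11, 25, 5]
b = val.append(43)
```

list.append() returns None (mutates in place)

NoneType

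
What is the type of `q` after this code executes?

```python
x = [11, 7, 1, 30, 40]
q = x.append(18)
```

list.append() returns None (mutates in place)

NoneType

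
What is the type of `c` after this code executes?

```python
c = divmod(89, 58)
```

divmod() returns a tuple (quotient, remainder)

tuple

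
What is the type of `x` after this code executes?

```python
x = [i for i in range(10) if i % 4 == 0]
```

A list comprehension [...] produces a list

list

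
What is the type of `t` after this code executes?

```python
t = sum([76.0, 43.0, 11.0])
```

sum() of floats returns float

float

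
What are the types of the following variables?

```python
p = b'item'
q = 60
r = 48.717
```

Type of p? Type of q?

p is bytes; q is int

bytes, int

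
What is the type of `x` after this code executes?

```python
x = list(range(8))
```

list(range(...)) returns list

list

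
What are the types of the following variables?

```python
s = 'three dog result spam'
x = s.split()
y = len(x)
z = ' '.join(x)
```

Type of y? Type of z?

len() returns int; str.join() returns str

int, str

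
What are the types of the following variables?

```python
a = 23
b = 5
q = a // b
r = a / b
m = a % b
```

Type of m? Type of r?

int % int returns int; int / int returns float

int, float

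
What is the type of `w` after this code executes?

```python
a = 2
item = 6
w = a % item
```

int % int returns int (2 % 6 = 2)

int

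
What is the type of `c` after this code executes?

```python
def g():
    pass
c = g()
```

A function with no return statement returns None

NoneType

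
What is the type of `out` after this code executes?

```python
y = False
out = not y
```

'not' always returns bool

bool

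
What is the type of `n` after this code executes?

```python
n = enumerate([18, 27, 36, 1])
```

enumerate() returns an enumerate iterator object

enumerate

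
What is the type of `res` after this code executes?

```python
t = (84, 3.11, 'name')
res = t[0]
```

Index 0 of tuple is 84 which is int

int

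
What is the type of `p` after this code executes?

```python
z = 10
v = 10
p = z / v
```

int / int always returns float in Python 3 (10 / 10 = 1)

float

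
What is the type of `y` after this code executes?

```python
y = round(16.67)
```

round() with no ndigits arg returns int

int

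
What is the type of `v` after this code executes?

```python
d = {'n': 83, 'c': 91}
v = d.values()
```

.values() returns a dict_values view object

dict_values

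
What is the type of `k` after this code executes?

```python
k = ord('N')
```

ord() returns int (Unicode code point)

int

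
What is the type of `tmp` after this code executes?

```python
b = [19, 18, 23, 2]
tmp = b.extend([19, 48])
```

list.extend() returns None

NoneType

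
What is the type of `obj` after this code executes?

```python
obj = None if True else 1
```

Ternary: condition is True, if branch (None) taken → NoneType

NoneType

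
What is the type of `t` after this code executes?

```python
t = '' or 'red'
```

'or' returns first truthy value ('red', which is str)

str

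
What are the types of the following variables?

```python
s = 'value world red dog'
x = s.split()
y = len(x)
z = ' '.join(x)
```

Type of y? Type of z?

len() returns int; str.join() returns str

int, str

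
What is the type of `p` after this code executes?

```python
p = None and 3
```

'and' returns first falsy value (None)

NoneType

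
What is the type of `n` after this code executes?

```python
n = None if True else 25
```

Ternary: condition is True, if branch (None) taken → NoneType

NoneType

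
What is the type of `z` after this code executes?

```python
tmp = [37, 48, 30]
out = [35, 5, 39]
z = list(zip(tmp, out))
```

list(zip(...)) returns a list of tuples

list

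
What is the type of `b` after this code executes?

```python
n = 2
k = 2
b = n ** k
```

int ** positive int returns int (2 ** 2 = 4)

int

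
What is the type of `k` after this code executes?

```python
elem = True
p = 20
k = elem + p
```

bool + int returns int (True is 1, so 1 + 20 = 21)

int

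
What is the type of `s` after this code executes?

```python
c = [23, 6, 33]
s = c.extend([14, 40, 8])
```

list.extend() returns None

NoneType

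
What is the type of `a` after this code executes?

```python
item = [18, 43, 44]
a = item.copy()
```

list.copy() returns list

list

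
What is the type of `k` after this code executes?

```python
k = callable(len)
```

callable() returns bool

bool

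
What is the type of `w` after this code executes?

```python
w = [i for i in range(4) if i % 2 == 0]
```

A list comprehension [...] produces a list

list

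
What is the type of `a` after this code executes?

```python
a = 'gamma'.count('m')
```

str.count() returns int

int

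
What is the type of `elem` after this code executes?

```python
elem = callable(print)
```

callable() returns bool

bool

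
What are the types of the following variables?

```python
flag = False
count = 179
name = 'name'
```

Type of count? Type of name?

count is int; name is str

int, str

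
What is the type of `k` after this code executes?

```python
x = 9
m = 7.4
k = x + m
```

int + float returns float (9 + 7.4 = 16.4)

float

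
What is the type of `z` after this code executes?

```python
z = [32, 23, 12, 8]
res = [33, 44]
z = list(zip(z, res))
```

list(zip(...)) returns a list of tuples

list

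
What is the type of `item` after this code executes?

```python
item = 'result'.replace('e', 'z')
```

str.replace() returns str

str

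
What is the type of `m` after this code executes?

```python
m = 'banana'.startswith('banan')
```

str.startswith() returns bool

bool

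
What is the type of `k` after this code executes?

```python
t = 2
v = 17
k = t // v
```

int // int returns int (2 // 17 = 0)

int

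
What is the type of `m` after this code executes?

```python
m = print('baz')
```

print() returns None

NoneType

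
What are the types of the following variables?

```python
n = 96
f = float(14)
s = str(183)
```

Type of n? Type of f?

n is int; f is float

int, float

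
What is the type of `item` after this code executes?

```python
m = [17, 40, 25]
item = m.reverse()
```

list.reverse() returns None

NoneType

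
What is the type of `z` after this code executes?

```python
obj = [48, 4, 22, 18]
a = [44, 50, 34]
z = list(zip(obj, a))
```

list(zip(...)) returns a list of tuples

list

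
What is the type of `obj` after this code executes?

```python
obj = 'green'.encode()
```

str.encode() returns bytes

bytes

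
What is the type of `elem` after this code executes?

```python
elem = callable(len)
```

callable() returns bool

bool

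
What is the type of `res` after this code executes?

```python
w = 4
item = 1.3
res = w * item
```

int * float returns float (4 * 1.3 = 5.2)

float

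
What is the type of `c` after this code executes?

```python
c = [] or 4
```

'or' returns first truthy value (4, which is int)

int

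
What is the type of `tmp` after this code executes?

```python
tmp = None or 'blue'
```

'or' with None returns the other value ('blue', str)

str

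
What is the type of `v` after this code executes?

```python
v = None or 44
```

'or' with None returns the other value (44, int)

int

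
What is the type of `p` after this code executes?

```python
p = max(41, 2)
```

max() of ints returns int

int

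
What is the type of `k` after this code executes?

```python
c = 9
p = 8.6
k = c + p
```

int + float returns float (9 + 8.6 = 17.6)

float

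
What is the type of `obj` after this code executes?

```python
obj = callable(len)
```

callable() returns bool

bool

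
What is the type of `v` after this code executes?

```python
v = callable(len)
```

callable() returns bool

bool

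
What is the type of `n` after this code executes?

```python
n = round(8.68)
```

round() with no ndigits arg returns int

int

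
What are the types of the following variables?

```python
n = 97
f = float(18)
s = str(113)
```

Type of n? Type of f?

n is int; f is float

int, float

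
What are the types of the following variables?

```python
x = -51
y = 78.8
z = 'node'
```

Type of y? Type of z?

y is float; z is str

float, str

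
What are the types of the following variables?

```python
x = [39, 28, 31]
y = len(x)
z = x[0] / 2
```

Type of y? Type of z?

len() returns int; int / int returns float

int, float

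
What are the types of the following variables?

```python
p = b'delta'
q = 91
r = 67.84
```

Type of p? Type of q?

p is bytes; q is int

bytes, int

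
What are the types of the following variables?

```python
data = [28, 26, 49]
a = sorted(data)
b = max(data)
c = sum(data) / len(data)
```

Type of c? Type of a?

int / int returns float; sorted() returns list

float, list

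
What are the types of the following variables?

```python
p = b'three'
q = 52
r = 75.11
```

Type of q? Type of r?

q is int; r is float

int, float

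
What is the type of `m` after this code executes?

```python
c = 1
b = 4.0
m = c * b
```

int * float returns float (1 * 4.0 = 4.0)

float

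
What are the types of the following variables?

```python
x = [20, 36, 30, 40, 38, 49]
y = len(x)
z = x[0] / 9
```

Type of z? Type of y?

int / int returns float; len() returns int

float, int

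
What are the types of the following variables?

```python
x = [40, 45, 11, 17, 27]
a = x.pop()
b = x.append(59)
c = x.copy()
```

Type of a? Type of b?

list.pop() returns the element (int); list.append() returns None

int, NoneType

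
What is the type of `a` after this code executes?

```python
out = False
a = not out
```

'not' always returns bool

bool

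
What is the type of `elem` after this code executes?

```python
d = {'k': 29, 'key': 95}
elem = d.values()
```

.values() returns a dict_values view object

dict_values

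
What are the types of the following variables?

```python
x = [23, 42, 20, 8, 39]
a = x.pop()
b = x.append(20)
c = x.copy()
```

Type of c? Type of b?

list.copy() returns list; list.append() returns None

list, NoneType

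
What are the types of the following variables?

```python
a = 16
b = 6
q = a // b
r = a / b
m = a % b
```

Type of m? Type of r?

int % int returns int; int / int returns float

int, float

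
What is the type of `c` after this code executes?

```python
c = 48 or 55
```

'or' returns the first truthy value (48, which is int)

int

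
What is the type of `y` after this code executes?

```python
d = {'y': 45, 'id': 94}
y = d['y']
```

Accessing dict[str, int] with key 'y' returns int value 45

int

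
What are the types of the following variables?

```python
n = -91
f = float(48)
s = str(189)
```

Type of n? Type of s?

n is int; s is str

int, str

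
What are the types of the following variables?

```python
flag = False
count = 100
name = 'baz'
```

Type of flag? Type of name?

flag is bool; name is str

bool, str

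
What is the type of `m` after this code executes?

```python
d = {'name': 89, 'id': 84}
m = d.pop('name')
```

dict.pop() returns the value (int)

int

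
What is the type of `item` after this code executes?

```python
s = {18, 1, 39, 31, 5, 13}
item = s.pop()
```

Popping from a set of ints returns int

int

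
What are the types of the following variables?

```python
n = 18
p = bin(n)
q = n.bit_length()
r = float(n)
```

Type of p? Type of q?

bin() returns str; int.bit_length() returns int

str, int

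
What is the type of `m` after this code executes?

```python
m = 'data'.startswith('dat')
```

str.startswith() returns bool

bool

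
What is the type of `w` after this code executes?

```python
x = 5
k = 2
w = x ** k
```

int ** positive int returns int (5 ** 2 = 25)

int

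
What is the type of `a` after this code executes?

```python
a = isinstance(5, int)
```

isinstance() returns bool

bool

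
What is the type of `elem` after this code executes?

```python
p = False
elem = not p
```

'not' always returns bool

bool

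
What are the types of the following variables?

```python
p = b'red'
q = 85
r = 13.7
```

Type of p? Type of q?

p is bytes; q is int

bytes, int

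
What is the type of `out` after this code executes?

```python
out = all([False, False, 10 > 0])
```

all() returns bool

bool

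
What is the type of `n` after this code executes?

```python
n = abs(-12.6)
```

abs() of float returns float

float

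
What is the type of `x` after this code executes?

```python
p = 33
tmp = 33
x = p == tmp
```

Equality comparison returns bool

bool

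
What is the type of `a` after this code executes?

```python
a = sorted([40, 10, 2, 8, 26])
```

sorted() always returns list

list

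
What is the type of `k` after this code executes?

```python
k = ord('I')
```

ord() returns int (Unicode code point)

int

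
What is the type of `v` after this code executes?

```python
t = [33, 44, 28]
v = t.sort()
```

list.sort() returns None (sorts in place)

NoneType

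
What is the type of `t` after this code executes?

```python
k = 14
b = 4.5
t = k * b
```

int * float returns float (14 * 4.5 = 63.0)

float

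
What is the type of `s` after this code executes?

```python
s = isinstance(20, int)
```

isinstance() returns bool

bool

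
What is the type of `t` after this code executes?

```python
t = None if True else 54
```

Ternary: condition is True, if branch (None) taken → NoneType

NoneType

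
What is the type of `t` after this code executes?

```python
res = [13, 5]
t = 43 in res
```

'in' operator returns bool

bool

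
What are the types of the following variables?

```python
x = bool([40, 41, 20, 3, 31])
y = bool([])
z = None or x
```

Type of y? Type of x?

bool() returns bool; bool() returns bool

bool, bool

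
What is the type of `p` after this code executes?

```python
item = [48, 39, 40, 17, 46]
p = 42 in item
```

'in' operator returns bool

bool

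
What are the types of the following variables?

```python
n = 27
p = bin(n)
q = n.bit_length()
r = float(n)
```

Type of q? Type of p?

int.bit_length() returns int; bin() returns str

int, str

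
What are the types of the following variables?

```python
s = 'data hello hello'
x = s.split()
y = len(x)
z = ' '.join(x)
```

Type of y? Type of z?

len() returns int; str.join() returns str

int, str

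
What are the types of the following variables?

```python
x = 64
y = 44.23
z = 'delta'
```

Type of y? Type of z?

y is float; z is str

float, str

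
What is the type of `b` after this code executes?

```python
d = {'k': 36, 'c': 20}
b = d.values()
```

.values() returns a dict_values view object

dict_values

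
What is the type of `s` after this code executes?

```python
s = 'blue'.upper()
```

str.upper() returns str

str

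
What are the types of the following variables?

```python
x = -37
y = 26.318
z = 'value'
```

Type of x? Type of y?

x is int; y is float

int, float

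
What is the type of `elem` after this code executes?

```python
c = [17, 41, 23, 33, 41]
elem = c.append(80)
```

list.append() returns None (mutates in place)

NoneType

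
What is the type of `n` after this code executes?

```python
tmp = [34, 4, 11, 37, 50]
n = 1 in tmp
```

'in' operator returns bool

bool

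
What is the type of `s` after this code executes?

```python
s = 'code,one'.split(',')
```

str.split() returns list

list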